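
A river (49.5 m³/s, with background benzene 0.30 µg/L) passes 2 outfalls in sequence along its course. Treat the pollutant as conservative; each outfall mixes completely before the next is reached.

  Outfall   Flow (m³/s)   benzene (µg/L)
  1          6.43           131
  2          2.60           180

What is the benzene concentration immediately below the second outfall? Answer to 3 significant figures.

22.6 µg/L

After outfall 1: Q = 49.50 + 6.430 = 55.93 m³/s; C = (49.50·0.3000 + 6.430·131.0)/55.93 = 15.33 µg/L.
After outfall 2: Q = 55.93 + 2.600 = 58.53 m³/s; C = (55.93·15.33 + 2.600·180.0)/58.53 = 22.64 µg/L.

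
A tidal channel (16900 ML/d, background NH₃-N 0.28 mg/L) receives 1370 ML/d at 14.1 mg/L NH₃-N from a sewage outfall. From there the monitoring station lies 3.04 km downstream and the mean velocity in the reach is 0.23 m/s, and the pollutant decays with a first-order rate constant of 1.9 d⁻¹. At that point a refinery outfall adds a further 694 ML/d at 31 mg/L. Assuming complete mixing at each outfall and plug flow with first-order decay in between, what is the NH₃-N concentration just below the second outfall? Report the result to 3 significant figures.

After mixing, C = (16900·0.2800 + 1370·14.10) / 18270 = 24050/18270 = 1.316 mg/L; combined flow 18270 ML/d.
Travel time t = 3.04·1000 / 0.23 = 13220 s = 3.671 h.
After decay, C = 1.316 × e^(−kt) = 1.316 × 0.7478 = 0.9843 mg/L.
At the second outfall, C = (18270·0.9843 + 694.0·31.00) / (18270 + 694.0) = 2.083 mg/L.

2.08 mg/L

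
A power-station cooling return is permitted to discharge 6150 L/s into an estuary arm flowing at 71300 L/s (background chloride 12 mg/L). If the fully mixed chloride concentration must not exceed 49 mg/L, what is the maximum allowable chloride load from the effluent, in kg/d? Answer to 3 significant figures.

254000 kg/d

Mass balance at the limit: 71300·12.00 + 6150·Cₑ = 77450·49 → Cₑ = 478.0 mg/L.
6150 L/s = 6.150 m³/s. Load = 6.150 m³/s × 478.0 g/m³ × 86 400 s/d = 254000 kg/d.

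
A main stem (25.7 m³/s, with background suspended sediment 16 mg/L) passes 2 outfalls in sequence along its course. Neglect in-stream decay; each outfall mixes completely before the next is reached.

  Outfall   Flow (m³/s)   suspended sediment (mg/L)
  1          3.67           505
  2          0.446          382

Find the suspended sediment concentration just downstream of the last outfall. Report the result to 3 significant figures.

Below outfall 1: Q → 29.37 m³/s, C = (25.70·16.00 + 3.670·505.0)/29.37 = 77.10 mg/L.
Below outfall 2: Q → 29.82 m³/s, C = (29.37·77.10 + 0.4460·382.0)/29.82 = 81.66 mg/L.

81.7 mg/L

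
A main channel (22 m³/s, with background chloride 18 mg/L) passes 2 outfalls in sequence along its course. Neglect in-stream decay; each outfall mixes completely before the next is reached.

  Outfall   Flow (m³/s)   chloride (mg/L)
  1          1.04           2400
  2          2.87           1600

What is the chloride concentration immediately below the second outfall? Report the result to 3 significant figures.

Below outfall 1: Q → 23.04 m³/s, C = (22.00·18.00 + 1.040·2400)/23.04 = 125.5 mg/L.
Below outfall 2: Q → 25.91 m³/s, C = (23.04·125.5 + 2.870·1600)/25.91 = 288.8 mg/L.

289 mg/L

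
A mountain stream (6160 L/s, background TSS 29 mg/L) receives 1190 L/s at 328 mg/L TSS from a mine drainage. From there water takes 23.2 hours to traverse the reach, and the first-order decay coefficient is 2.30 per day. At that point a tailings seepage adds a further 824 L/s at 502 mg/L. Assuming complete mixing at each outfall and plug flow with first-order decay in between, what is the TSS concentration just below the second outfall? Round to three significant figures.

Conservation of mass: C = (6160·29.00 + 1190·328.0) / 7350 = 569000/7350 = 77.41 mg/L; combined flow 7350 L/s.
After decay, C = 77.41 × e^(−kt) = 77.41 × 0.1082 = 8.379 mg/L.
Second outfall: C = (7350·8.379 + 824.0·502.0)/8174 = 58.14 mg/L.

58.1 mg/L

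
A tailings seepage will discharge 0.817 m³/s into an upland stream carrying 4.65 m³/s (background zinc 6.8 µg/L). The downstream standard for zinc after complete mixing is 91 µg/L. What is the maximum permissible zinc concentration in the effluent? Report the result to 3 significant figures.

570 µg/L

At the limit, (Qr·Cr + Qe·Cₑ)/(Qr + Qe) = 91:
Cₑ = (5.467·91 − 4.650·6.800) / 0.8170 = 570.2 µg/L.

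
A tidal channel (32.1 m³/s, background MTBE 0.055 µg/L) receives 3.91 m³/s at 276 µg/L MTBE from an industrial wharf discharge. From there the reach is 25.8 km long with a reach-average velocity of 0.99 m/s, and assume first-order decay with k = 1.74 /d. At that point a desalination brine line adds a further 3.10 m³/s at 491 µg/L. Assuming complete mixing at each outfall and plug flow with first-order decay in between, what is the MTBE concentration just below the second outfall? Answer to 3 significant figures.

55.3 µg/L

Mixed concentration C = ΣQC/ΣQ = (32.10·0.05500 + 3.910·276.0) / 36.01 = 1081/36.01 = 30.02 µg/L; combined flow 36.01 m³/s.
Travel time t = 25.8·1000 / 0.99 = 26060 s = 7.239 h.
After decay, C = 30.02 × e^(−kt) = 30.02 × 0.5917 = 17.76 µg/L.
At the second outfall, C = (36.01·17.76 + 3.100·491.0) / (36.01 + 3.100) = 55.27 µg/L.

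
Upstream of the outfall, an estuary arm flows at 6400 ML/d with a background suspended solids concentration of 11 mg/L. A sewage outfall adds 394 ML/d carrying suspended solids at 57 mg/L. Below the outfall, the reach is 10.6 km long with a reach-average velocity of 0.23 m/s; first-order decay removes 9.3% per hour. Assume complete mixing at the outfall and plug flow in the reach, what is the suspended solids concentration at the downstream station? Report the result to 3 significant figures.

3.92 mg/L

Mass balance: C = (6400·11.00 + 394.0·57.00) / 6794 = 92860/6794 = 13.67 mg/L.
Travel time t = 10.6·1000 / 0.23 = 46090 s = 12.80 h.
9.3%/h lost → k = −ln(1 − 0.093) = 0.09761 h⁻¹.
After decay, C = 13.67 × e^(−kt) = 13.67 × 0.2866 = 3.917 mg/L.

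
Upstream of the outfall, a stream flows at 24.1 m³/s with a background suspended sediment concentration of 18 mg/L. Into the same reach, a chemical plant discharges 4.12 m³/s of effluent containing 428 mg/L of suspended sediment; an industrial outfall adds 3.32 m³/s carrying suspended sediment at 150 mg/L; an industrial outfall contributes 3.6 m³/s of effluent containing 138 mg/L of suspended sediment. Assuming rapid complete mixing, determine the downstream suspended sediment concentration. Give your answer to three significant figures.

Mass balance: C = (24.10·18.00 + 4.120·428.0 + 3.320·150.0 + 3.600·138.0) / 35.14 = 3192/35.14 = 90.84 mg/L.

90.8 mg/L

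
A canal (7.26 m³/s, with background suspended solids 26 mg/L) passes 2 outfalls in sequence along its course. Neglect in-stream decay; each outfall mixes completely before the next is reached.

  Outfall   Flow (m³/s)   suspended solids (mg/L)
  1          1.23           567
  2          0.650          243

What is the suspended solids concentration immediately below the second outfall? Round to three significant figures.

114 mg/L

Outfall 1: combined Q = 8.490 m³/s; C = (7.260·26.00 + 1.230·567.0)/8.490 = 104.4 mg/L.
Outfall 2: combined Q = 9.140 m³/s; C = (8.490·104.4 + 0.6500·243.0)/9.140 = 114.2 mg/L.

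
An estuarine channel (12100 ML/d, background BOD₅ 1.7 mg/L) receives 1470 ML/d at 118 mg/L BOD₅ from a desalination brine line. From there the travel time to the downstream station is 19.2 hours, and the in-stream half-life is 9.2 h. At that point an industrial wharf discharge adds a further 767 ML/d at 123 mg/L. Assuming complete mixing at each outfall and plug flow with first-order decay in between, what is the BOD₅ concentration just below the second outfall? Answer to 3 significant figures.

9.77 mg/L

Mass balance: C = (12100·1.700 + 1470·118.0) / 13570 = 194000/13570 = 14.30 mg/L; combined flow 13570 ML/d.
Half-life 9.2 h → k = ln 2 / 9.2 = 0.07534 h⁻¹ = 1.808 d⁻¹.
Applying C = C₀e^(−kt): 14.30 × 0.2354 = 3.366 mg/L.
At the second outfall, C = (13570·3.366 + 767.0·123.0) / (13570 + 767.0) = 9.766 mg/L.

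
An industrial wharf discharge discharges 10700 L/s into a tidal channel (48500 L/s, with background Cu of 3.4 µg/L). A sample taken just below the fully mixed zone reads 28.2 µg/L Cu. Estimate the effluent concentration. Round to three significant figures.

141 µg/L

Mass balance: 48500·3.400 + 10700·Cₑ = 59200·28.20
→ Cₑ = (59200·28.20 − 48500·3.400) / 10700 = 140.6 µg/L.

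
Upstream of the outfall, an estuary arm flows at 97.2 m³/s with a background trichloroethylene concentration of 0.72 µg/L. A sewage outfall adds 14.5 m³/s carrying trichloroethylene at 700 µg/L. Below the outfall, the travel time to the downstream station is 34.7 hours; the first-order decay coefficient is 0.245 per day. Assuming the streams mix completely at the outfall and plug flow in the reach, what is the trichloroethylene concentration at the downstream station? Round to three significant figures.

64.2 µg/L

Mass balance: C = (97.20·0.7200 + 14.50·700.0) / 111.7 = 10220/111.7 = 91.49 µg/L.
After decay, C = 91.49 × e^(−kt) = 91.49 × 0.7017 = 64.20 µg/L.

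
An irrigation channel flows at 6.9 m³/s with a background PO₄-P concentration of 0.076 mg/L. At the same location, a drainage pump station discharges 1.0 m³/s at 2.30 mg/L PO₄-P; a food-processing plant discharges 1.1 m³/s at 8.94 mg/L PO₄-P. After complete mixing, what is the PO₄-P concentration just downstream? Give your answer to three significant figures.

1.41 mg/L

Flow-weighted average: C = (6.900·0.07600 + 1.000·2.300 + 1.100·8.940) / 9.000 = 12.66/9.000 = 1.406 mg/L.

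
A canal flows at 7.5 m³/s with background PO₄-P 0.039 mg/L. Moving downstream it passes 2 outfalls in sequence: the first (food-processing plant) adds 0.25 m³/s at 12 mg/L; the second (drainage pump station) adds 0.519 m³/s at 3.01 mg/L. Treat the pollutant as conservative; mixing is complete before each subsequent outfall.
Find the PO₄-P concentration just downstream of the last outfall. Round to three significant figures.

0.587 mg/L

After outfall 1: Q = 7.500 + 0.2500 = 7.750 m³/s; C = (7.500·0.03900 + 0.2500·12.00)/7.750 = 0.4248 mg/L.
After outfall 2: Q = 7.750 + 0.5190 = 8.269 m³/s; C = (7.750·0.4248 + 0.5190·3.010)/8.269 = 0.5871 mg/L.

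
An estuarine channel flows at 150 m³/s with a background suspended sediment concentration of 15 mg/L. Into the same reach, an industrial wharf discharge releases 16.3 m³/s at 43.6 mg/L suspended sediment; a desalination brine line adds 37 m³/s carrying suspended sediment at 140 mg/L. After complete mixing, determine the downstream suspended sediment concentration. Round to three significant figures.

After mixing, C = (150.0·15.00 + 16.30·43.60 + 37.00·140.0) / 203.3 = 8141/203.3 = 40.04 mg/L.

40.0 mg/L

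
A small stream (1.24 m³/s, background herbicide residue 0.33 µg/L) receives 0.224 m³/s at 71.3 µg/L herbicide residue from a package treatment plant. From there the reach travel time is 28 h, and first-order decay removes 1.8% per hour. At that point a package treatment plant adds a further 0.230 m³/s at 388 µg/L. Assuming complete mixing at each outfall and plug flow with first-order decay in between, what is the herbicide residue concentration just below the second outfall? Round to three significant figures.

58.5 µg/L

Flow-weighted average: C = (1.240·0.3300 + 0.2240·71.30) / 1.464 = 16.38/1.464 = 11.19 µg/L; combined flow 1.464 m³/s.
1.8%/h lost → k = −ln(1 − 0.018) = 0.01816 h⁻¹.
Applying C = C₀e^(−kt): 11.19 × 0.6013 = 6.728 µg/L.
Second outfall: C = (1.464·6.728 + 0.2300·388.0)/1.694 = 58.49 µg/L.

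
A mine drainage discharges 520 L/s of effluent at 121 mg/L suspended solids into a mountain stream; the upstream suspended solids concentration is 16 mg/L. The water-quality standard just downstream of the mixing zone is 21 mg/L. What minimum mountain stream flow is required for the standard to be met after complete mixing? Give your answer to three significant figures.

Set C_mix = 21: (Q·16.00 + 520.0·121.0) / (Q + 520.0) = 21
→ Q = 520.0·(121.0 − 21)/(21 − 16.00) = 10400 L/s.

10400 L/s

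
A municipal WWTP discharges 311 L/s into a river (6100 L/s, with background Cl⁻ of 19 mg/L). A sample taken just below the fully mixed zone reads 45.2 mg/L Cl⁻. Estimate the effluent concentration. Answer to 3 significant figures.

Mass balance: 6100·19.00 + 311.0·Cₑ = 6411·45.20
→ Cₑ = (6411·45.20 − 6100·19.00) / 311.0 = 559.1 mg/L.

559 mg/L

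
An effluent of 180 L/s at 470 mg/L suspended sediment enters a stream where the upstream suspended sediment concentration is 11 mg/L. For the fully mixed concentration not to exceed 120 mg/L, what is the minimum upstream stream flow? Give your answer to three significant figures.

578 L/s

Set C_mix = 120: (Q·11.00 + 180.0·470.0) / (Q + 180.0) = 120
→ Q = 180.0·(470.0 − 120)/(120 − 11.00) = 578.0 L/s.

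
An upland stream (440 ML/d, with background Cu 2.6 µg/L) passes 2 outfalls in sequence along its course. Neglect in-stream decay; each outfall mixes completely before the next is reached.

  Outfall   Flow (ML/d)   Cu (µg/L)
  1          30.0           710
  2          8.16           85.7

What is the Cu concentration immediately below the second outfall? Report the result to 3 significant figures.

After outfall 1: Q = 440.0 + 30.00 = 470.0 ML/d; C = (440.0·2.600 + 30.00·710.0)/470.0 = 47.75 µg/L.
After outfall 2: Q = 470.0 + 8.160 = 478.2 ML/d; C = (470.0·47.75 + 8.160·85.70)/478.2 = 48.40 µg/L.

48.4 µg/L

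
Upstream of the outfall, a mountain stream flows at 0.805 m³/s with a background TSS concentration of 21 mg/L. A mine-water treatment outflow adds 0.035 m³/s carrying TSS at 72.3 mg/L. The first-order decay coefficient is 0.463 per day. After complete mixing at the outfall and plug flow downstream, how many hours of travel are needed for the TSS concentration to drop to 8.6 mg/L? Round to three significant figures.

Mixed concentration C = ΣQC/ΣQ = (0.8050·21.00 + 0.03500·72.30) / 0.8400 = 19.44/0.8400 = 23.14 mg/L.
23.14·exp(−k·t) = 8.6 → t = ln(23.14/8.6)/k = 184700 s = 51.30 h.

51.3 h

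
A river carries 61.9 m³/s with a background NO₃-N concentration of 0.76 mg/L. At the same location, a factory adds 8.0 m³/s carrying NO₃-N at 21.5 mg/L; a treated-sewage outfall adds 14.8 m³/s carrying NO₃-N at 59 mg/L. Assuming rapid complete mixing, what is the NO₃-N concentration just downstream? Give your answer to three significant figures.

Conservation of mass: C = (61.90·0.7600 + 8.000·21.50 + 14.80·59.00) / 84.70 = 1092/84.70 = 12.90 mg/L.

12.9 mg/L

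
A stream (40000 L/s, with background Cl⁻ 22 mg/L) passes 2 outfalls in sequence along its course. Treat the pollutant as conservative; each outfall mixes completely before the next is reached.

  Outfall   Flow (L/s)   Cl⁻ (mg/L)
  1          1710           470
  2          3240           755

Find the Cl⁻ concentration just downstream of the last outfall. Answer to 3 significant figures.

After outfall 1: Q = 40000 + 1710 = 41710 L/s; C = (40000·22.00 + 1710·470.0)/41710 = 40.37 mg/L.
After outfall 2: Q = 41710 + 3240 = 44950 L/s; C = (41710·40.37 + 3240·755.0)/44950 = 91.88 mg/L.

91.9 mg/L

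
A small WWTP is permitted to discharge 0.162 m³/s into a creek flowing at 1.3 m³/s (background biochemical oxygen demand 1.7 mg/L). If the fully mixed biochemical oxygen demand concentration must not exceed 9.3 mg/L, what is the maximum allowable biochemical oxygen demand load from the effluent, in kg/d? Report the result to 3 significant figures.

Mass balance at the limit: 1.300·1.700 + 0.1620·Cₑ = 1.462·9.3 → Cₑ = 70.29 mg/L.
Load = 0.1620 m³/s × 70.29 g/m³ × 86 400 s/d = 983.8 kg/d.

984 kg/d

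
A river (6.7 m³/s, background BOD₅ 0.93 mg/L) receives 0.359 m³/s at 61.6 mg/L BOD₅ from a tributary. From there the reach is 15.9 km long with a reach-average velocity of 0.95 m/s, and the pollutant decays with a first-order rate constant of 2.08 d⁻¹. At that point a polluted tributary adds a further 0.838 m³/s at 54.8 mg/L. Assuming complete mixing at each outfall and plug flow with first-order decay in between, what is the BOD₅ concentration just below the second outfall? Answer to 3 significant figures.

8.21 mg/L

Flow-weighted average: C = (6.700·0.9300 + 0.3590·61.60) / 7.059 = 28.35/7.059 = 4.015 mg/L; combined flow 7.059 m³/s.
Travel time t = 15.9·1000 / 0.95 = 16740 s = 4.649 h.
After decay, C = 4.015 × e^(−kt) = 4.015 × 0.6684 = 2.684 mg/L.
At the second outfall, C = (7.059·2.684 + 0.8380·54.80) / (7.059 + 0.8380) = 8.214 mg/L.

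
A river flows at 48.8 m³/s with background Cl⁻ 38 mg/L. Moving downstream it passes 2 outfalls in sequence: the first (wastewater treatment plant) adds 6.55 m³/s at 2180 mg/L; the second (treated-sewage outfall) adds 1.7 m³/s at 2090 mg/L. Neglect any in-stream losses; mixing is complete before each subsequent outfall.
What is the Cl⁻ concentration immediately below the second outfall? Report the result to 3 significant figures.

345 mg/L

Below outfall 1: Q → 55.35 m³/s, C = (48.80·38.00 + 6.550·2180)/55.35 = 291.5 mg/L.
Below outfall 2: Q → 57.05 m³/s, C = (55.35·291.5 + 1.700·2090)/57.05 = 345.1 mg/L.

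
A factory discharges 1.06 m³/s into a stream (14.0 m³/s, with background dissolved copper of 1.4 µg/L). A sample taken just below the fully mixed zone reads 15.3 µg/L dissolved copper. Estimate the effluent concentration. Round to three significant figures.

199 µg/L

Mass balance: 14.00·1.400 + 1.060·Cₑ = 15.06·15.30
→ Cₑ = (15.06·15.30 − 14.00·1.400) / 1.060 = 198.9 µg/L.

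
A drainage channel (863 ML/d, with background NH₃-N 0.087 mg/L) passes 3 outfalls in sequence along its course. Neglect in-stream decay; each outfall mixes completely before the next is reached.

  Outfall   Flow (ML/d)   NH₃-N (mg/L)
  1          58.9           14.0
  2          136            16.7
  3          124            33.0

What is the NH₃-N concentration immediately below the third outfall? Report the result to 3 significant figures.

6.15 mg/L

Outfall 1: combined Q = 921.9 ML/d; C = (863.0·0.08700 + 58.90·14.00)/921.9 = 0.9759 mg/L.
Outfall 2: combined Q = 1058 ML/d; C = (921.9·0.9759 + 136.0·16.70)/1058 = 2.997 mg/L.
Outfall 3: combined Q = 1182 ML/d; C = (1058·2.997 + 124.0·33.00)/1182 = 6.145 mg/L.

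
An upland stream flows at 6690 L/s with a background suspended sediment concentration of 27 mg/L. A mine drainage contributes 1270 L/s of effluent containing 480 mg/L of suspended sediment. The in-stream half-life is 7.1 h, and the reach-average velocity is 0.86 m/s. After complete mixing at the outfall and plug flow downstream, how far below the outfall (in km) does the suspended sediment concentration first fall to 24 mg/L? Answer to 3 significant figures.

45.0 km

Flow-weighted average: C = (6690·27.00 + 1270·480.0) / 7960 = 790200/7960 = 99.28 mg/L.
Half-life 7.1 h → k = ln 2 / 7.1 = 0.09763 h⁻¹ = 2.343 d⁻¹.
Set 99.28·exp(−k·t) = 24 → t = ln(99.28/24)/k = 52360 s = 14.54 h.
Distance = v·t = 0.86·52360 = 45030 m = 45.03 km.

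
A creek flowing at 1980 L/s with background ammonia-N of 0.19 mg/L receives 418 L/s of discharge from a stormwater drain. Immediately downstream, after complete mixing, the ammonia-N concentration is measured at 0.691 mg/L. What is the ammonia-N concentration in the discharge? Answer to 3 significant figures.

Mass balance: 1980·0.1900 + 418.0·Cₑ = 2398·0.6910
→ Cₑ = (2398·0.6910 − 1980·0.1900) / 418.0 = 3.064 mg/L.

3.06 mg/L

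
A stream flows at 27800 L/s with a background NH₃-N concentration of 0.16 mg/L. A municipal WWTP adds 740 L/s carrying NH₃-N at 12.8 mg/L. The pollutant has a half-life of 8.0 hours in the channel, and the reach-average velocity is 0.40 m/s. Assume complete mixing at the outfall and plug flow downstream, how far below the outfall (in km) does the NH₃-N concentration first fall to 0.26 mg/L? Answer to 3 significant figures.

Mixed concentration C = ΣQC/ΣQ = (27800·0.1600 + 740.0·12.80) / 28540 = 13920/28540 = 0.4877 mg/L.
Half-life 8.0 h → k = ln 2 / 8.0 = 0.08664 h⁻¹ = 2.079 d⁻¹.
Set 0.4877·exp(−k·t) = 0.26 → t = ln(0.4877/0.26)/k = 26140 s = 7.261 h.
Distance = v·t = 0.40·26140 = 10460 m = 10.46 km.

10.5 km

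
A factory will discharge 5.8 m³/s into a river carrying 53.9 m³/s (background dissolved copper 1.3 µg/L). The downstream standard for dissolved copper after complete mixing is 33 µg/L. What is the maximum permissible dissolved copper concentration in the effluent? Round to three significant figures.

328 µg/L

At the limit, (Qr·Cr + Qe·Cₑ)/(Qr + Qe) = 33:
Cₑ = (59.70·33 − 53.90·1.300) / 5.800 = 327.6 µg/L.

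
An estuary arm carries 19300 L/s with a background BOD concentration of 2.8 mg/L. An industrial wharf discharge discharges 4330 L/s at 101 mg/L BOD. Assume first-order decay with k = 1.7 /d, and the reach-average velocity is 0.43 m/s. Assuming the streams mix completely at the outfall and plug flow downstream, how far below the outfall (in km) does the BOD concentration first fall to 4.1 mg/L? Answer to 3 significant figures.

35.5 km

Flow-weighted average: C = (19300·2.800 + 4330·101.0) / 23630 = 491400/23630 = 20.79 mg/L.
Set 20.79·exp(−k·t) = 4.1 → t = ln(20.79/4.1)/k = 82520 s = 22.92 h.
Distance = v·t = 0.43·82520 = 35480 m = 35.48 km.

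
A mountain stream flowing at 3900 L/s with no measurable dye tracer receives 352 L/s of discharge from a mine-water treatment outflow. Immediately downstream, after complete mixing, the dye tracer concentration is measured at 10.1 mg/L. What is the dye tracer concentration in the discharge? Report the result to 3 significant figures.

Mass balance: 3900·0 + 352.0·Cₑ = 4252·10.10
→ Cₑ = (4252·10.10 − 3900·0) / 352.0 = 122.0 mg/L.

122 mg/L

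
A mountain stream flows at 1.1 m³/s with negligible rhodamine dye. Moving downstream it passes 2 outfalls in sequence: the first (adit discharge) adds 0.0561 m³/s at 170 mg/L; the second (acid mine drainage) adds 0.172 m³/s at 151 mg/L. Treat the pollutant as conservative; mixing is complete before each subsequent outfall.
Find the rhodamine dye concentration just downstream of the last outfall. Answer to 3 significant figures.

Outfall 1: combined Q = 1.156 m³/s; C = (1.100·0 + 0.05610·170.0)/1.156 = 8.249 mg/L.
Outfall 2: combined Q = 1.328 m³/s; C = (1.156·8.249 + 0.1720·151.0)/1.328 = 26.74 mg/L.

26.7 mg/L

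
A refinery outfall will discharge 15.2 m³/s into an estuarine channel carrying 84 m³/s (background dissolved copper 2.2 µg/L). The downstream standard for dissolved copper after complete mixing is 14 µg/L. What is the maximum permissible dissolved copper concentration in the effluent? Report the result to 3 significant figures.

At the limit, (Qr·Cr + Qe·Cₑ)/(Qr + Qe) = 14:
Cₑ = (99.20·14 − 84.00·2.200) / 15.20 = 79.21 µg/L.

79.2 µg/L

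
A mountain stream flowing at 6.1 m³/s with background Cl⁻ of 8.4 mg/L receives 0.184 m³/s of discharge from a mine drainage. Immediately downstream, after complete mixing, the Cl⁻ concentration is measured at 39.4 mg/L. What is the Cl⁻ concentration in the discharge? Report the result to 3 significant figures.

1070 mg/L

Mass balance: 6.100·8.400 + 0.1840·Cₑ = 6.284·39.40
→ Cₑ = (6.284·39.40 − 6.100·8.400) / 0.1840 = 1067 mg/L.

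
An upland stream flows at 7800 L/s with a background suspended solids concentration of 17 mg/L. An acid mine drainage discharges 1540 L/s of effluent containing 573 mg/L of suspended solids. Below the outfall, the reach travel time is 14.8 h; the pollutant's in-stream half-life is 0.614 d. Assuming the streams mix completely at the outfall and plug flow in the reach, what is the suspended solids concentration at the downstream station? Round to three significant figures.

54.2 mg/L

Flow-weighted average: C = (7800·17.00 + 1540·573.0) / 9340 = 1015000/9340 = 108.7 mg/L.
Half-life 0.614 d → k = ln 2 / 0.614 = 1.129 d⁻¹.
First-order decay: C = 108.7·exp(−k·t) = 108.7·0.4985 = 54.17 mg/L.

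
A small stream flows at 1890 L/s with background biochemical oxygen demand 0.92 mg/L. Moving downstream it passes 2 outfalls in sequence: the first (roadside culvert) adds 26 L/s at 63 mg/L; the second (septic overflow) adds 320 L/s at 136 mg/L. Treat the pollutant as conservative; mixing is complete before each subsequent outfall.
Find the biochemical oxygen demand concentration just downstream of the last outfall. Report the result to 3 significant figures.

Below outfall 1: Q → 1916 L/s, C = (1890·0.9200 + 26.00·63.00)/1916 = 1.762 mg/L.
Below outfall 2: Q → 2236 L/s, C = (1916·1.762 + 320.0·136.0)/2236 = 20.97 mg/L.

21.0 mg/L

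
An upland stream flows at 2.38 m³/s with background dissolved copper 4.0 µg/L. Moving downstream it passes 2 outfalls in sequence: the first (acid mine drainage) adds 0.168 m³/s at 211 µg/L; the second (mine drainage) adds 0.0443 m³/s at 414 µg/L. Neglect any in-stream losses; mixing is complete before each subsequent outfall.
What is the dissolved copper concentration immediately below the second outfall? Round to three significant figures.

After outfall 1: Q = 2.380 + 0.1680 = 2.548 m³/s; C = (2.380·4.000 + 0.1680·211.0)/2.548 = 17.65 µg/L.
After outfall 2: Q = 2.548 + 0.04430 = 2.592 m³/s; C = (2.548·17.65 + 0.04430·414.0)/2.592 = 24.42 µg/L.

24.4 µg/L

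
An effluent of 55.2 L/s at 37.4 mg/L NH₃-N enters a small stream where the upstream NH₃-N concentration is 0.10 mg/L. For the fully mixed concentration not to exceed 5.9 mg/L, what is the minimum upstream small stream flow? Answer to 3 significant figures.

300 L/s

Set C_mix = 5.9: (Q·0.1000 + 55.20·37.40) / (Q + 55.20) = 5.9
→ Q = 55.20·(37.40 − 5.9)/(5.9 − 0.1000) = 299.8 L/s.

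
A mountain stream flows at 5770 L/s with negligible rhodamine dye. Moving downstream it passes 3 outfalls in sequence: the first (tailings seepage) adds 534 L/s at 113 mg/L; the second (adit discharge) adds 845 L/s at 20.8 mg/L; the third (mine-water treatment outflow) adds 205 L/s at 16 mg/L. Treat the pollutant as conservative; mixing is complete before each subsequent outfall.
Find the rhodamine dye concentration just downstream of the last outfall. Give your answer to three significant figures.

11.0 mg/L

Outfall 1: combined Q = 6304 L/s; C = (5770·0 + 534.0·113.0)/6304 = 9.572 mg/L.
Outfall 2: combined Q = 7149 L/s; C = (6304·9.572 + 845.0·20.80)/7149 = 10.90 mg/L.
Outfall 3: combined Q = 7354 L/s; C = (7149·10.90 + 205.0·16.00)/7354 = 11.04 mg/L.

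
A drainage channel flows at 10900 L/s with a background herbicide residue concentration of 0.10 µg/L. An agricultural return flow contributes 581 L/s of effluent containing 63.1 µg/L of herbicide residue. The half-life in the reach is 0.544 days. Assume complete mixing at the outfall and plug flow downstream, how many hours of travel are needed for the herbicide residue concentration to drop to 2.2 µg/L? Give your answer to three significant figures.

After mixing, C = (10900·0.1000 + 581.0·63.10) / 11480 = 37750/11480 = 3.288 µg/L.
Half-life 0.544 d → k = ln 2 / 0.544 = 1.274 d⁻¹.
3.288·exp(−k·t) = 2.2 → t = ln(3.288/2.2)/k = 27250 s = 7.569 h.

7.57 h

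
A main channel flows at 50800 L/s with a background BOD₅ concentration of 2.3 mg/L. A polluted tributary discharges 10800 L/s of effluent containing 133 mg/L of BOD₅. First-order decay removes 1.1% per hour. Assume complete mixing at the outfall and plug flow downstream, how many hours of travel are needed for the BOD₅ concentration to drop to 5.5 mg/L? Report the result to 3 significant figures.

After mixing, C = (50800·2.300 + 10800·133.0) / 61600 = 1553000/61600 = 25.21 mg/L.
1.1%/h lost → k = −ln(1 − 0.011) = 0.01106 h⁻¹.
25.21·exp(−k·t) = 5.5 → t = ln(25.21/5.5)/k = 495600 s = 137.7 h.

138 h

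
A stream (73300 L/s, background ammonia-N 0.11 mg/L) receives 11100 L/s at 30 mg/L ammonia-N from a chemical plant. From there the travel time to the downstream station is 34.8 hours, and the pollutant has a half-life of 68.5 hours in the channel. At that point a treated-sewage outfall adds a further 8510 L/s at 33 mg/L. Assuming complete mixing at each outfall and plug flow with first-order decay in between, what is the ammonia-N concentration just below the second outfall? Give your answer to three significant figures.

5.60 mg/L

Mixed concentration C = ΣQC/ΣQ = (73300·0.1100 + 11100·30.00) / 84400 = 341100/84400 = 4.041 mg/L; combined flow 84400 L/s.
Half-life 68.5 h → k = ln 2 / 68.5 = 0.01012 h⁻¹ = 0.2429 d⁻¹.
First-order decay: C = 4.041·exp(−k·t) = 4.041·0.7032 = 2.842 mg/L.
At the second outfall, C = (84400·2.842 + 8510·33.00) / (84400 + 8510) = 5.604 mg/L.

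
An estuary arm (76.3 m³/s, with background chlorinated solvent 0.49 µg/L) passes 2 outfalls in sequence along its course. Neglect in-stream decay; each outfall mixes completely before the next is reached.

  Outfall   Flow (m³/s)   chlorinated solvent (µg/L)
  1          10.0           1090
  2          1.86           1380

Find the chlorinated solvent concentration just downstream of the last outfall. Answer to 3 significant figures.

After outfall 1: Q = 76.30 + 10.00 = 86.30 m³/s; C = (76.30·0.4900 + 10.00·1090)/86.30 = 126.7 µg/L.
After outfall 2: Q = 86.30 + 1.860 = 88.16 m³/s; C = (86.30·126.7 + 1.860·1380)/88.16 = 153.2 µg/L.

153 µg/L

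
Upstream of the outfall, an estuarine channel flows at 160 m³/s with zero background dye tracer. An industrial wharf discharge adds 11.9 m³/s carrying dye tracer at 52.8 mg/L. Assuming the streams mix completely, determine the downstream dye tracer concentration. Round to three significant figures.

Conservation of mass: C = (160.0·0 + 11.90·52.80) / 171.9 = 628.3/171.9 = 3.655 mg/L.

3.66 mg/L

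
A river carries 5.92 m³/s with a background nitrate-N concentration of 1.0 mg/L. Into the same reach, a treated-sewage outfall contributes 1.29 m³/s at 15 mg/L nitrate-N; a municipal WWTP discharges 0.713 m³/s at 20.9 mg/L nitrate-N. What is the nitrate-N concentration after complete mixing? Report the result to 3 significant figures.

5.07 mg/L

After mixing, C = (5.920·1.000 + 1.290·15.00 + 0.7130·20.90) / 7.923 = 40.17/7.923 = 5.070 mg/L.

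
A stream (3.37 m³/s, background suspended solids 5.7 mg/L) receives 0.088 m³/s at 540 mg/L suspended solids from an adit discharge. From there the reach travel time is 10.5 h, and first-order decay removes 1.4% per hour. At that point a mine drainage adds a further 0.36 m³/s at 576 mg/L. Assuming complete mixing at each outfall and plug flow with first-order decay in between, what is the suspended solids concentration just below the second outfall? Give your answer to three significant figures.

69.4 mg/L

Flow-weighted average: C = (3.370·5.700 + 0.08800·540.0) / 3.458 = 66.73/3.458 = 19.30 mg/L; combined flow 3.458 m³/s.
1.4%/h lost → k = −ln(1 − 0.014) = 0.01410 h⁻¹.
After decay, C = 19.30 × e^(−kt) = 19.30 × 0.8624 = 16.64 mg/L.
At the second outfall, C = (3.458·16.64 + 0.3600·576.0) / (3.458 + 0.3600) = 69.38 mg/L.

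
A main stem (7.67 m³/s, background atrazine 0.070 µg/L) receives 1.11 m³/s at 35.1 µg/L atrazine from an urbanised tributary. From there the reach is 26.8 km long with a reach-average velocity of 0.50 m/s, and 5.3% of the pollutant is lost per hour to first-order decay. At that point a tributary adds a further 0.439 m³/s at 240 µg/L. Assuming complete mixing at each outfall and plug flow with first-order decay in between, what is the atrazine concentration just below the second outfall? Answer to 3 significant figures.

Mixed concentration C = ΣQC/ΣQ = (7.670·0.07000 + 1.110·35.10) / 8.780 = 39.50/8.780 = 4.499 µg/L; combined flow 8.780 m³/s.
Travel time t = 26.8·1000 / 0.50 = 53600 s = 14.89 h.
5.3%/h lost → k = −ln(1 − 0.053) = 0.05446 h⁻¹.
First-order decay: C = 4.499·exp(−k·t) = 4.499·0.4445 = 2.000 µg/L.
At the second outfall, C = (8.780·2.000 + 0.4390·240.0) / (8.780 + 0.4390) = 13.33 µg/L.

13.3 µg/L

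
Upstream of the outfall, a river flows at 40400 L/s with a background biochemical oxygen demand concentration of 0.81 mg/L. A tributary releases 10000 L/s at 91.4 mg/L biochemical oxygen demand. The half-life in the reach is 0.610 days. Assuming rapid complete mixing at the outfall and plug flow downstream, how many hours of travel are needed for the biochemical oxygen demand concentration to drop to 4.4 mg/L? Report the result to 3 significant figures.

After mixing, C = (40400·0.8100 + 10000·91.40) / 50400 = 946700/50400 = 18.78 mg/L.
Half-life 0.610 d → k = ln 2 / 0.610 = 1.136 d⁻¹.
18.78·exp(−k·t) = 4.4 → t = ln(18.78/4.4)/k = 110400 s = 30.66 h.

30.7 h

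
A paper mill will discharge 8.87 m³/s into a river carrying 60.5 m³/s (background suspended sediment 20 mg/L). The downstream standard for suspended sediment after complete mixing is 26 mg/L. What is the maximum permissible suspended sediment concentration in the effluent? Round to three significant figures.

66.9 mg/L

At the limit, (Qr·Cr + Qe·Cₑ)/(Qr + Qe) = 26:
Cₑ = (69.37·26 − 60.50·20.00) / 8.870 = 66.92 mg/L.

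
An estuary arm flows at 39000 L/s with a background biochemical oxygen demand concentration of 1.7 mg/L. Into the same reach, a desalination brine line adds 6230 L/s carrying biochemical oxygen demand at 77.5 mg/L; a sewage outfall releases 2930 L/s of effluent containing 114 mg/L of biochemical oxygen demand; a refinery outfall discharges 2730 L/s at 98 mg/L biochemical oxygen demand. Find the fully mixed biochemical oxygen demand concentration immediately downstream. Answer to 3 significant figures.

Mass balance: C = (39000·1.700 + 6230·77.50 + 2930·114.0 + 2730·98.00) / 50890 = 1151000/50890 = 22.61 mg/L.

22.6 mg/L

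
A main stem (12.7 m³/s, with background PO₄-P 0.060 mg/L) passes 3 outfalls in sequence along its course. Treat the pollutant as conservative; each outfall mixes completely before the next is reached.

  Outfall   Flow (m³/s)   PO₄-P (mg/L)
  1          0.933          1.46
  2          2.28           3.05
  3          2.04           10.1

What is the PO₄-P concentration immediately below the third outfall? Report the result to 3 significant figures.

After outfall 1: Q = 12.70 + 0.9330 = 13.63 m³/s; C = (12.70·0.06000 + 0.9330·1.460)/13.63 = 0.1558 mg/L.
After outfall 2: Q = 13.63 + 2.280 = 15.91 m³/s; C = (13.63·0.1558 + 2.280·3.050)/15.91 = 0.5705 mg/L.
After outfall 3: Q = 15.91 + 2.040 = 17.95 m³/s; C = (15.91·0.5705 + 2.040·10.10)/17.95 = 1.653 mg/L.

1.65 mg/L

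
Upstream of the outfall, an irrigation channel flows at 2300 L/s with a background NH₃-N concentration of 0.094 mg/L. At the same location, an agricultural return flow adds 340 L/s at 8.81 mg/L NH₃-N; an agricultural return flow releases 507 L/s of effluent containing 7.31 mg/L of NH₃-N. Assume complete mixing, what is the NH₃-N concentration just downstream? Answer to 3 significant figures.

2.20 mg/L

Mass balance: C = (2300·0.09400 + 340.0·8.810 + 507.0·7.310) / 3147 = 6918/3147 = 2.198 mg/L.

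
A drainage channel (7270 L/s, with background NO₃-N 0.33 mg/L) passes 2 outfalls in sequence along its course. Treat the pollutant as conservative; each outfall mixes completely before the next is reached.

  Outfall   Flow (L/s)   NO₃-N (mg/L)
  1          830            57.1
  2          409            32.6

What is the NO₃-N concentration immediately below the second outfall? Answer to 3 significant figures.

After outfall 1: Q = 7270 + 830.0 = 8100 L/s; C = (7270·0.3300 + 830.0·57.10)/8100 = 6.147 mg/L.
After outfall 2: Q = 8100 + 409.0 = 8509 L/s; C = (8100·6.147 + 409.0·32.60)/8509 = 7.419 mg/L.

7.42 mg/L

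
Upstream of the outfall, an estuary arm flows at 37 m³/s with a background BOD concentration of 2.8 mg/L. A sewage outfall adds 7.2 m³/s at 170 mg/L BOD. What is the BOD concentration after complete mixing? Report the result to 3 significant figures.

30.0 mg/L

Mass balance: C = (37.00·2.800 + 7.200·170.0) / 44.20 = 1328/44.20 = 30.04 mg/L.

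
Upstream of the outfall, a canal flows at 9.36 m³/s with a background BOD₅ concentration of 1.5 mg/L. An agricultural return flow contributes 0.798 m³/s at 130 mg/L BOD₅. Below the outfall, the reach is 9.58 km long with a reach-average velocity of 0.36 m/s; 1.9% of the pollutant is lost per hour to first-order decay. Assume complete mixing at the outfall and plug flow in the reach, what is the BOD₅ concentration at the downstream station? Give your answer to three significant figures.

Flow-weighted average: C = (9.360·1.500 + 0.7980·130.0) / 10.16 = 117.8/10.16 = 11.59 mg/L.
Travel time t = 9.58·1000 / 0.36 = 26610 s = 7.392 h.
1.9%/h lost → k = −ln(1 − 0.019) = 0.01918 h⁻¹.
First-order decay: C = 11.59·exp(−k·t) = 11.59·0.8678 = 10.06 mg/L.

10.1 mg/L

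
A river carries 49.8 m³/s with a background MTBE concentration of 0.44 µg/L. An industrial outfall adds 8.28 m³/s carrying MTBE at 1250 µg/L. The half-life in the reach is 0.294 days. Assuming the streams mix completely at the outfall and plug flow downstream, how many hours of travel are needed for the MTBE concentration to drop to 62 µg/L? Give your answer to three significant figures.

After mixing, C = (49.80·0.4400 + 8.280·1250) / 58.08 = 10370/58.08 = 178.6 µg/L.
Half-life 0.294 d → k = ln 2 / 0.294 = 2.358 d⁻¹.
178.6·exp(−k·t) = 62 → t = ln(178.6/62)/k = 38770 s = 10.77 h.

10.8 h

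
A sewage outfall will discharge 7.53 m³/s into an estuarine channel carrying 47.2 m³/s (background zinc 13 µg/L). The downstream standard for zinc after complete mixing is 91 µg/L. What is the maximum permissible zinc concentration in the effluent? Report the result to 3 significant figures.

At the limit, (Qr·Cr + Qe·Cₑ)/(Qr + Qe) = 91:
Cₑ = (54.73·91 − 47.20·13.00) / 7.530 = 579.9 µg/L.

580 µg/L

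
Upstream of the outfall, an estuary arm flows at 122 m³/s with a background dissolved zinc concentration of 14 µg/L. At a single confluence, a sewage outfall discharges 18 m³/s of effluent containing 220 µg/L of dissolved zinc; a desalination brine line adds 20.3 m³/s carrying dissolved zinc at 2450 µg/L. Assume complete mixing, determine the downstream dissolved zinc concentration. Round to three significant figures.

346 µg/L

Flow-weighted average: C = (122.0·14.00 + 18.00·220.0 + 20.30·2450) / 160.3 = 55400/160.3 = 345.6 µg/L.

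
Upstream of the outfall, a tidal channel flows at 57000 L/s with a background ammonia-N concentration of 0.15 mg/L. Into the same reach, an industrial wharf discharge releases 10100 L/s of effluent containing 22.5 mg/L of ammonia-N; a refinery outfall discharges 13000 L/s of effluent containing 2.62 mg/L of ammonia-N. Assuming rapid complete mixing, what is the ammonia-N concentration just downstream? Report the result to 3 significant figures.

3.37 mg/L

After mixing, C = (57000·0.1500 + 10100·22.50 + 13000·2.620) / 80100 = 269900/80100 = 3.369 mg/L.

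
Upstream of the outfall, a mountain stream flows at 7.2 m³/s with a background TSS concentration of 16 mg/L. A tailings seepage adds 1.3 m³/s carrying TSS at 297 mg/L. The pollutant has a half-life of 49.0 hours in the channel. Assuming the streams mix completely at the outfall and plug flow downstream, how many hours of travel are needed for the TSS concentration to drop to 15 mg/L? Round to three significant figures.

Mass balance: C = (7.200·16.00 + 1.300·297.0) / 8.500 = 501.3/8.500 = 58.98 mg/L.
Half-life 49.0 h → k = ln 2 / 49.0 = 0.01415 h⁻¹ = 0.3395 d⁻¹.
58.98·exp(−k·t) = 15 → t = ln(58.98/15)/k = 348400 s = 96.78 h.

96.8 h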